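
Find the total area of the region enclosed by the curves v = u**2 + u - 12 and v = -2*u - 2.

343/6

Set the curves equal: u**2 + u - 12 = -2*u - 2, so u**2 + 3*u - 10 = 0, which factors as (u - 2)*(u + 5) = 0. The curves meet at u = -5, 2.
On [-5, 2], v = -2*u - 2 is on top; that piece has area ∫[-5,2] (-(u**2 + 3*u - 10)) du = 343/6.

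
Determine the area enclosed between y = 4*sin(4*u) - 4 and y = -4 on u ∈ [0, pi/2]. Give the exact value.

The difference (4*sin(4*u) - 4) - (-4) = 4*sin(4*u) changes sign at u = pi/4 inside [0, pi/2], so split the integral there.
∫[0,pi/4] (4*sin(4*u)) du = 2.
∫[pi/4,pi/2] (4*sin(4*u)) du = -2; the area of that piece is 2.
Total area = 2 + 2 = 4.

4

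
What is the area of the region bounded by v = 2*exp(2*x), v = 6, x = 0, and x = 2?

-17 + 6*log(3) + exp(4)

The difference (2*exp(2*x)) - (6) = 2*exp(2*x) - 6 changes sign at x = log(3)/2 inside [0, 2], so split the integral there.
∫[0,log(3)/2] (2*exp(2*x) - 6) dx = 2 - log(27); the area of that piece is -2 + log(27).
∫[log(3)/2,2] (2*exp(2*x) - 6) dx = -15 + 3*log(3) + exp(4).
Total area = (-2 + log(27)) + (-15 + 3*log(3) + exp(4)) = -17 + 6*log(3) + exp(4).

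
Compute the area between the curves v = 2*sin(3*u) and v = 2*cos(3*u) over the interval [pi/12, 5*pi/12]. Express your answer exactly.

On [pi/12, 5*pi/12], (2*sin(3*u)) - (2*cos(3*u)) = 2*sin(3*u) - 2*cos(3*u) is ≥ 0 throughout, so the area is a single integral of |2*sin(3*u) - 2*cos(3*u)|.
∫[pi/12,5*pi/12] (2*sin(3*u) - 2*cos(3*u)) du = 4*sqrt(2)/3.

4*sqrt(2)/3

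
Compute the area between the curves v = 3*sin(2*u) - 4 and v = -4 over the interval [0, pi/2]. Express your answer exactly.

3

On [0, pi/2], (3*sin(2*u) - 4) - (-4) = 3*sin(2*u) is ≥ 0 throughout, so the area is a single integral of |3*sin(2*u)|.
∫[0,pi/2] (3*sin(2*u)) du = 3.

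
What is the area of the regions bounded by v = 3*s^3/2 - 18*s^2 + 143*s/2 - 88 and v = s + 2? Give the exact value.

Set the curves equal: 3*s^3/2 - 18*s^2 + 143*s/2 - 88 = s + 2, so 3*s^3/2 - 18*s^2 + 141*s/2 - 90 = 0, which factors as 3*(s - 5)*(s - 4)*(s - 3)/2 = 0. The curves meet at s = 3, 4, 5.
On [3, 4], v = 3*s^3/2 - 18*s^2 + 143*s/2 - 88 is on top; that piece has area ∫[3,4] (3*s^3/2 - 18*s^2 + 141*s/2 - 90) ds = 3/8.
On [4, 5], v = s + 2 is on top; that piece has area ∫[4,5] (-(3*s^3/2 - 18*s^2 + 141*s/2 - 90)) ds = 3/8.
Total enclosed area = 3/8 + 3/8 = 3/4.

3/4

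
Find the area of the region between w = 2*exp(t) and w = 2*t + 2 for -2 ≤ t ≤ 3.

-15 - 2*exp(-2) + 2*exp(3)

On [-2, 3], (2*exp(t)) - (2*t + 2) = -2*t + 2*exp(t) - 2 is ≥ 0 throughout, so the area is a single integral of |-2*t + 2*exp(t) - 2|.
∫[-2,3] (-2*t + 2*exp(t) - 2) dt = -15 - 2*exp(-2) + 2*exp(3).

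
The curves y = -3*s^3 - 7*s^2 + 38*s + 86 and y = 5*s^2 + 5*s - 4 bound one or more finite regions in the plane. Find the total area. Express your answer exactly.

863/2

Set the curves equal: -3*s^3 - 7*s^2 + 38*s + 86 = 5*s^2 + 5*s - 4, so -3*s^3 - 12*s^2 + 33*s + 90 = 0, which factors as -3*(s - 3)*(s + 2)*(s + 5) = 0. The curves meet at s = -5, -2, 3.
On [-5, -2], y = 5*s^2 + 5*s - 4 is on top; that piece has area ∫[-5,-2] (-(-3*s^3 - 12*s^2 + 33*s + 90)) ds = 351/4.
On [-2, 3], y = -3*s^3 - 7*s^2 + 38*s + 86 is on top; that piece has area ∫[-2,3] (-3*s^3 - 12*s^2 + 33*s + 90) ds = 1375/4.
Total enclosed area = 351/4 + 1375/4 = 863/2.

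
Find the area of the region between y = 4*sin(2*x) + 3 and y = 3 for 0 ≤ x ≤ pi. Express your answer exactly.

The difference (4*sin(2*x) + 3) - (3) = 4*sin(2*x) changes sign at x = pi/2 inside [0, pi], so split the integral there.
∫[0,pi/2] (4*sin(2*x)) dx = 4.
∫[pi/2,pi] (4*sin(2*x)) dx = -4; the area of that piece is 4.
Total area = 4 + 4 = 8.

8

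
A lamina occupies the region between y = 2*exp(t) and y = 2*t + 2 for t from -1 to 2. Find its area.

-9 - 2*exp(-1) + 2*exp(2)

On [-1, 2], (2*exp(t)) - (2*t + 2) = -2*t + 2*exp(t) - 2 is ≥ 0 throughout, so the area is a single integral of |-2*t + 2*exp(t) - 2|.
∫[-1,2] (-2*t + 2*exp(t) - 2) dt = -9 - 2*exp(-1) + 2*exp(2).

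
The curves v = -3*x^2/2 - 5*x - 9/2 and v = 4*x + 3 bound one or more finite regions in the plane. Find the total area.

16

Set the curves equal: -3*x^2/2 - 5*x - 9/2 = 4*x + 3, so -3*x^2/2 - 9*x - 15/2 = 0, which factors as -3*(x + 1)*(x + 5)/2 = 0. The curves meet at x = -5, -1.
On [-5, -1], v = -3*x^2/2 - 5*x - 9/2 is on top; that piece has area ∫[-5,-1] (-3*x^2/2 - 9*x - 15/2) dx = 16.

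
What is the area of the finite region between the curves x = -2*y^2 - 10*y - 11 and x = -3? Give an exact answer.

Both boundary curves give x as a function of y, so integrate with respect to y. Setting them equal: -2*y^2 - 10*y - 8 = 0, i.e. -2*(y + 1)*(y + 4) = 0, so they meet at y = -4, -1.
For y in [-4, -1], x = -2*y^2 - 10*y - 11 is on the right; area = ∫[-4,-1] (-2*y^2 - 10*y - 8) dy = 9.

9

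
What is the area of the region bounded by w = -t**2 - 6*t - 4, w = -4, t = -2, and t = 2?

24

The difference (-t**2 - 6*t - 4) - (-4) = -t**2 - 6*t changes sign at t = 0 inside [-2, 2], so split the integral there.
∫[-2,0] (-t**2 - 6*t) dt = 28/3.
∫[0,2] (-t**2 - 6*t) dt = -44/3; the area of that piece is 44/3.
Total area = 28/3 + 44/3 = 24.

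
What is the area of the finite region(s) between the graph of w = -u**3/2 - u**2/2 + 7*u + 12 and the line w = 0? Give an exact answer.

The curve meets the u-axis where -u**3/2 - u**2/2 + 7*u + 12 = 0, i.e. -(u - 4)*(u + 2)*(u + 3)/2 = 0, at u = -3, -2, 4.
On [-3, -2] the curve lies below the axis; ∫[-3,-2] (-u**3/2 - u**2/2 + 7*u + 12) du = -13/24, giving area 13/24.
On [-2, 4] the curve lies above the axis; ∫[-2,4] (-u**3/2 - u**2/2 + 7*u + 12) du = 72, giving area 72.
Total area = 13/24 + 72 = 1741/24.

1741/24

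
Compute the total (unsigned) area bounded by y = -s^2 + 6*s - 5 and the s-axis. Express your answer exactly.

32/3

The curve meets the s-axis where -s^2 + 6*s - 5 = 0, i.e. -(s - 5)*(s - 1) = 0, at s = 1, 5.
On [1, 5] the curve lies above the axis; ∫[1,5] (-s^2 + 6*s - 5) ds = 32/3, giving area 32/3.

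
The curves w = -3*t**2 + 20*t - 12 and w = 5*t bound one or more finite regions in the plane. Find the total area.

Set the curves equal: -3*t**2 + 20*t - 12 = 5*t, so -3*t**2 + 15*t - 12 = 0, which factors as -3*(t - 4)*(t - 1) = 0. The curves meet at t = 1, 4.
On [1, 4], w = -3*t**2 + 20*t - 12 is on top; that piece has area ∫[1,4] (-3*t**2 + 15*t - 12) dt = 27/2.

27/2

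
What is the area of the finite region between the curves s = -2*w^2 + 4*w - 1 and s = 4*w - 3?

Both boundary curves give s as a function of w, so integrate with respect to w. Setting them equal: -2*w^2 + 2 = 0, i.e. -2*(w - 1)*(w + 1) = 0, so they meet at w = -1, 1.
For w in [-1, 1], s = -2*w^2 + 4*w - 1 is on the right; area = ∫[-1,1] (-2*w^2 + 2) dw = 8/3.

8/3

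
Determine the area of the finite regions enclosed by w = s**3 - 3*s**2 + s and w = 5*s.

Set the curves equal: s**3 - 3*s**2 + s = 5*s, so s**3 - 3*s**2 - 4*s = 0, which factors as s*(s - 4)*(s + 1) = 0. The curves meet at s = -1, 0, 4.
On [-1, 0], w = s**3 - 3*s**2 + s is on top; that piece has area ∫[-1,0] (s**3 - 3*s**2 - 4*s) ds = 3/4.
On [0, 4], w = 5*s is on top; that piece has area ∫[0,4] (-(s**3 - 3*s**2 - 4*s)) ds = 32.
Total enclosed area = 3/4 + 32 = 131/4.

131/4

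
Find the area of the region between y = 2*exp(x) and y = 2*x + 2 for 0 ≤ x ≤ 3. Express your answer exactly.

On [0, 3], (2*exp(x)) - (2*x + 2) = -2*x + 2*exp(x) - 2 is ≥ 0 throughout, so the area is a single integral of |-2*x + 2*exp(x) - 2|.
∫[0,3] (-2*x + 2*exp(x) - 2) dx = -17 + 2*exp(3).

-17 + 2*exp(3)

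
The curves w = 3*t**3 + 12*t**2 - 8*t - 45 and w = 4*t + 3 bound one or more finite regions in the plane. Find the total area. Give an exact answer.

Set the curves equal: 3*t**3 + 12*t**2 - 8*t - 45 = 4*t + 3, so 3*t**3 + 12*t**2 - 12*t - 48 = 0, which factors as 3*(t - 2)*(t + 2)*(t + 4) = 0. The curves meet at t = -4, -2, 2.
On [-4, -2], w = 3*t**3 + 12*t**2 - 8*t - 45 is on top; that piece has area ∫[-4,-2] (3*t**3 + 12*t**2 - 12*t - 48) dt = 20.
On [-2, 2], w = 4*t + 3 is on top; that piece has area ∫[-2,2] (-(3*t**3 + 12*t**2 - 12*t - 48)) dt = 128.
Total enclosed area = 20 + 128 = 148.

148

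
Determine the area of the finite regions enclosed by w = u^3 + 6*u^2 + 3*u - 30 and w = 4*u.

407/4

Set the curves equal: u^3 + 6*u^2 + 3*u - 30 = 4*u, so u^3 + 6*u^2 - u - 30 = 0, which factors as (u - 2)*(u + 3)*(u + 5) = 0. The curves meet at u = -5, -3, 2.
On [-5, -3], w = u^3 + 6*u^2 + 3*u - 30 is on top; that piece has area ∫[-5,-3] (u^3 + 6*u^2 - u - 30) du = 8.
On [-3, 2], w = 4*u is on top; that piece has area ∫[-3,2] (-(u^3 + 6*u^2 - u - 30)) du = 375/4.
Total enclosed area = 8 + 375/4 = 407/4.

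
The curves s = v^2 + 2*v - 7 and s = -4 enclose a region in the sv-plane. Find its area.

32/3

Both boundary curves give s as a function of v, so integrate with respect to v. Setting them equal: v^2 + 2*v - 3 = 0, i.e. (v - 1)*(v + 3) = 0, so they meet at v = -3, 1.
For v in [-3, 1], s = v^2 + 2*v - 7 is on the left; area = ∫[-3,1] (-(v^2 + 2*v - 3)) dv = 32/3.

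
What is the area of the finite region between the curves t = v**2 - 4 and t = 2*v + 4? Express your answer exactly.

Both boundary curves give t as a function of v, so integrate with respect to v. Setting them equal: v**2 - 2*v - 8 = 0, i.e. (v - 4)*(v + 2) = 0, so they meet at v = -2, 4.
For v in [-2, 4], t = v**2 - 4 is on the left; area = ∫[-2,4] (-(v**2 - 2*v - 8)) dv = 36.

36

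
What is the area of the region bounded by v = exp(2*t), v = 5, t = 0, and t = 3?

-39/2 + 5*log(5) + exp(6)/2

The difference (exp(2*t)) - (5) = exp(2*t) - 5 changes sign at t = log(5)/2 inside [0, 3], so split the integral there.
∫[0,log(5)/2] (exp(2*t) - 5) dt = 2 - 5*log(5)/2; the area of that piece is -2 + 5*log(5)/2.
∫[log(5)/2,3] (exp(2*t) - 5) dt = -35/2 + 5*log(5)/2 + exp(6)/2.
Total area = (-2 + 5*log(5)/2) + (-35/2 + 5*log(5)/2 + exp(6)/2) = -39/2 + 5*log(5) + exp(6)/2.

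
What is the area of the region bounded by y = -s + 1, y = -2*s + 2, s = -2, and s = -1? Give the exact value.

On [-2, -1], (-s + 1) - (-2*s + 2) = s - 1 is ≤ 0 throughout, so the area is a single integral of |s - 1|.
∫[-2,-1] (s - 1) ds = -5/2; the area of that piece is 5/2.

5/2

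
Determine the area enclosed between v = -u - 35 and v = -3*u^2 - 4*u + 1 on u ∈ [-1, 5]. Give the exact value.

154

The difference (-u - 35) - (-3*u^2 - 4*u + 1) = 3*u^2 + 3*u - 36 changes sign at u = 3 inside [-1, 5], so split the integral there.
∫[-1,3] (3*u^2 + 3*u - 36) du = -104; the area of that piece is 104.
∫[3,5] (3*u^2 + 3*u - 36) du = 50.
Total area = 104 + 50 = 154.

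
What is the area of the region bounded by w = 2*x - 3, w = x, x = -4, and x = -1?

On [-4, -1], (2*x - 3) - (x) = x - 3 is ≤ 0 throughout, so the area is a single integral of |x - 3|.
∫[-4,-1] (x - 3) dx = -33/2; the area of that piece is 33/2.

33/2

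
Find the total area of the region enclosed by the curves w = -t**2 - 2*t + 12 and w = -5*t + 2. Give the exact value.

Set the curves equal: -t**2 - 2*t + 12 = -5*t + 2, so -t**2 + 3*t + 10 = 0, which factors as -(t - 5)*(t + 2) = 0. The curves meet at t = -2, 5.
On [-2, 5], w = -t**2 - 2*t + 12 is on top; that piece has area ∫[-2,5] (-t**2 + 3*t + 10) dt = 343/6.

343/6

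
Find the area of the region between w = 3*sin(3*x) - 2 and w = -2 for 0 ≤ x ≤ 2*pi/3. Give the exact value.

4

The difference (3*sin(3*x) - 2) - (-2) = 3*sin(3*x) changes sign at x = pi/3 inside [0, 2*pi/3], so split the integral there.
∫[0,pi/3] (3*sin(3*x)) dx = 2.
∫[pi/3,2*pi/3] (3*sin(3*x)) dx = -2; the area of that piece is 2.
Total area = 2 + 2 = 4.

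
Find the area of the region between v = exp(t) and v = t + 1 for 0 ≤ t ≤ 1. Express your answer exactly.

On [0, 1], (exp(t)) - (t + 1) = -t + exp(t) - 1 is ≥ 0 throughout, so the area is a single integral of |-t + exp(t) - 1|.
∫[0,1] (-t + exp(t) - 1) dt = -5/2 + exp(1).

-5/2 + exp(1)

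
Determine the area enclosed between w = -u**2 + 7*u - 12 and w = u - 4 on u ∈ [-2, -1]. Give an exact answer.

On [-2, -1], (-u**2 + 7*u - 12) - (u - 4) = -u**2 + 6*u - 8 is ≤ 0 throughout, so the area is a single integral of |-u**2 + 6*u - 8|.
∫[-2,-1] (-u**2 + 6*u - 8) du = -58/3; the area of that piece is 58/3.

58/3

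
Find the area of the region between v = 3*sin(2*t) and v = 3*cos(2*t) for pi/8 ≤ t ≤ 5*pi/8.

On [pi/8, 5*pi/8], (3*sin(2*t)) - (3*cos(2*t)) = 3*sin(2*t) - 3*cos(2*t) is ≥ 0 throughout, so the area is a single integral of |3*sin(2*t) - 3*cos(2*t)|.
∫[pi/8,5*pi/8] (3*sin(2*t) - 3*cos(2*t)) dt = 3*sqrt(2).

3*sqrt(2)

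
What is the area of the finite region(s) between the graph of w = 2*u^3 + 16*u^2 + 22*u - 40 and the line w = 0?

The curve meets the u-axis where 2*u^3 + 16*u^2 + 22*u - 40 = 0, i.e. 2*(u - 1)*(u + 4)*(u + 5) = 0, at u = -5, -4, 1.
On [-5, -4] the curve lies above the axis; ∫[-5,-4] (2*u^3 + 16*u^2 + 22*u - 40) du = 11/6, giving area 11/6.
On [-4, 1] the curve lies below the axis; ∫[-4,1] (2*u^3 + 16*u^2 + 22*u - 40) du = -875/6, giving area 875/6.
Total area = 11/6 + 875/6 = 443/3.

443/3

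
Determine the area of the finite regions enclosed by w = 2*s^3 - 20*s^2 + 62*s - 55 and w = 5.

Set the curves equal: 2*s^3 - 20*s^2 + 62*s - 55 = 5, so 2*s^3 - 20*s^2 + 62*s - 60 = 0, which factors as 2*(s - 5)*(s - 3)*(s - 2) = 0. The curves meet at s = 2, 3, 5.
On [2, 3], w = 2*s^3 - 20*s^2 + 62*s - 55 is on top; that piece has area ∫[2,3] (2*s^3 - 20*s^2 + 62*s - 60) ds = 5/6.
On [3, 5], w = 5 is on top; that piece has area ∫[3,5] (-(2*s^3 - 20*s^2 + 62*s - 60)) ds = 16/3.
Total enclosed area = 5/6 + 16/3 = 37/6.

37/6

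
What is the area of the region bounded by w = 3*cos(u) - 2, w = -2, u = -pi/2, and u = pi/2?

On [-pi/2, pi/2], (3*cos(u) - 2) - (-2) = 3*cos(u) is ≥ 0 throughout, so the area is a single integral of |3*cos(u)|.
∫[-pi/2,pi/2] (3*cos(u)) du = 6.

6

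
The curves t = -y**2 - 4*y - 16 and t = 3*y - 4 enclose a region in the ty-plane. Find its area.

1/6

Both boundary curves give t as a function of y, so integrate with respect to y. Setting them equal: -y**2 - 7*y - 12 = 0, i.e. -(y + 3)*(y + 4) = 0, so they meet at y = -4, -3.
For y in [-4, -3], t = -y**2 - 4*y - 16 is on the right; area = ∫[-4,-3] (-y**2 - 7*y - 12) dy = 1/6.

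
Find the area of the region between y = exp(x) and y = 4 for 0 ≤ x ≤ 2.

The difference (exp(x)) - (4) = exp(x) - 4 changes sign at x = log(4) inside [0, 2], so split the integral there.
∫[0,log(4)] (exp(x) - 4) dx = 3 - log(256); the area of that piece is -3 + log(256).
∫[log(4),2] (exp(x) - 4) dx = -12 + 8*log(2) + exp(2).
Total area = (-3 + log(256)) + (-12 + 8*log(2) + exp(2)) = -15 + exp(2) + 16*log(2).

-15 + exp(2) + 16*log(2)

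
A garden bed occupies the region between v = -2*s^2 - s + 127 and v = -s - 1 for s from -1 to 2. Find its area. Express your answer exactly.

On [-1, 2], (-2*s^2 - s + 127) - (-s - 1) = -2*s^2 + 128 is ≥ 0 throughout, so the area is a single integral of |-2*s^2 + 128|.
∫[-1,2] (-2*s^2 + 128) ds = 378.

378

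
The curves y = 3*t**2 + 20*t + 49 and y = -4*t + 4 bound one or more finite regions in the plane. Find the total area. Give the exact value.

Set the curves equal: 3*t**2 + 20*t + 49 = -4*t + 4, so 3*t**2 + 24*t + 45 = 0, which factors as 3*(t + 3)*(t + 5) = 0. The curves meet at t = -5, -3.
On [-5, -3], y = -4*t + 4 is on top; that piece has area ∫[-5,-3] (-(3*t**2 + 24*t + 45)) dt = 4.

4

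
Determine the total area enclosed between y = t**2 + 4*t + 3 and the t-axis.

4/3

The curve meets the t-axis where t**2 + 4*t + 3 = 0, i.e. (t + 1)*(t + 3) = 0, at t = -3, -1.
On [-3, -1] the curve lies below the axis; ∫[-3,-1] (t**2 + 4*t + 3) dt = -4/3, giving area 4/3.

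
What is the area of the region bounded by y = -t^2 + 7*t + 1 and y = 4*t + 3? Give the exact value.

1/6

Set the curves equal: -t^2 + 7*t + 1 = 4*t + 3, so -t^2 + 3*t - 2 = 0, which factors as -(t - 2)*(t - 1) = 0. The curves meet at t = 1, 2.
On [1, 2], y = -t^2 + 7*t + 1 is on top; that piece has area ∫[1,2] (-t^2 + 3*t - 2) dt = 1/6.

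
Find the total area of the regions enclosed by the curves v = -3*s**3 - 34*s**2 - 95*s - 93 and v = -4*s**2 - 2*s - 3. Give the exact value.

37/4

Set the curves equal: -3*s**3 - 34*s**2 - 95*s - 93 = -4*s**2 - 2*s - 3, so -3*s**3 - 30*s**2 - 93*s - 90 = 0, which factors as -3*(s + 2)*(s + 3)*(s + 5) = 0. The curves meet at s = -5, -3, -2.
On [-5, -3], v = -4*s**2 - 2*s - 3 is on top; that piece has area ∫[-5,-3] (-(-3*s**3 - 30*s**2 - 93*s - 90)) ds = 8.
On [-3, -2], v = -3*s**3 - 34*s**2 - 95*s - 93 is on top; that piece has area ∫[-3,-2] (-3*s**3 - 30*s**2 - 93*s - 90) ds = 5/4.
Total enclosed area = 8 + 5/4 = 37/4.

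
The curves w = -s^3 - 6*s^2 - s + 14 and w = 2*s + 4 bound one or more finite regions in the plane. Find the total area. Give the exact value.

Set the curves equal: -s^3 - 6*s^2 - s + 14 = 2*s + 4, so -s^3 - 6*s^2 - 3*s + 10 = 0, which factors as -(s - 1)*(s + 2)*(s + 5) = 0. The curves meet at s = -5, -2, 1.
On [-5, -2], w = 2*s + 4 is on top; that piece has area ∫[-5,-2] (-(-s^3 - 6*s^2 - 3*s + 10)) ds = 81/4.
On [-2, 1], w = -s^3 - 6*s^2 - s + 14 is on top; that piece has area ∫[-2,1] (-s^3 - 6*s^2 - 3*s + 10) ds = 81/4.
Total enclosed area = 81/4 + 81/4 = 81/2.

81/2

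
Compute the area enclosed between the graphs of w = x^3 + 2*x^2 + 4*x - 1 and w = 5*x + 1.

37/12

Set the curves equal: x^3 + 2*x^2 + 4*x - 1 = 5*x + 1, so x^3 + 2*x^2 - x - 2 = 0, which factors as (x - 1)*(x + 1)*(x + 2) = 0. The curves meet at x = -2, -1, 1.
On [-2, -1], w = x^3 + 2*x^2 + 4*x - 1 is on top; that piece has area ∫[-2,-1] (x^3 + 2*x^2 - x - 2) dx = 5/12.
On [-1, 1], w = 5*x + 1 is on top; that piece has area ∫[-1,1] (-(x^3 + 2*x^2 - x - 2)) dx = 8/3.
Total enclosed area = 5/12 + 8/3 = 37/12.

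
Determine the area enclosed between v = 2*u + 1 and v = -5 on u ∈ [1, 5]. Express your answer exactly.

On [1, 5], (2*u + 1) - (-5) = 2*u + 6 is ≥ 0 throughout, so the area is a single integral of |2*u + 6|.
∫[1,5] (2*u + 6) du = 48.

48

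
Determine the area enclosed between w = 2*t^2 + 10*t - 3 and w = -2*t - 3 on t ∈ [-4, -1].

48

On [-4, -1], (2*t^2 + 10*t - 3) - (-2*t - 3) = 2*t^2 + 12*t is ≤ 0 throughout, so the area is a single integral of |2*t^2 + 12*t|.
∫[-4,-1] (2*t^2 + 12*t) dt = -48; the area of that piece is 48.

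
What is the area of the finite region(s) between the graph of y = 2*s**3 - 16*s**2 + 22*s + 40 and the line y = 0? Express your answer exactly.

443/3

The curve meets the s-axis where 2*s**3 - 16*s**2 + 22*s + 40 = 0, i.e. 2*(s - 5)*(s - 4)*(s + 1) = 0, at s = -1, 4, 5.
On [-1, 4] the curve lies above the axis; ∫[-1,4] (2*s**3 - 16*s**2 + 22*s + 40) ds = 875/6, giving area 875/6.
On [4, 5] the curve lies below the axis; ∫[4,5] (2*s**3 - 16*s**2 + 22*s + 40) ds = -11/6, giving area 11/6.
Total area = 875/6 + 11/6 = 443/3.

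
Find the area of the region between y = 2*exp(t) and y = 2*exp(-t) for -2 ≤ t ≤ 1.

The difference (2*exp(t)) - (2*exp(-t)) = 2*exp(t) - 2*exp(-t) changes sign at t = 0 inside [-2, 1], so split the integral there.
∫[-2,0] (2*exp(t) - 2*exp(-t)) dt = -2*exp(2) - 2*exp(-2) + 4; the area of that piece is -4 + 2*exp(-2) + 2*exp(2).
∫[0,1] (2*exp(t) - 2*exp(-t)) dt = -4 + 2*exp(-1) + 2*exp(1).
Total area = (-4 + 2*exp(-2) + 2*exp(2)) + (-4 + 2*exp(-1) + 2*exp(1)) = -8 + 2*exp(-2) + 2*exp(-1) + 2*exp(1) + 2*exp(2).

-8 + 2*exp(-2) + 2*exp(-1) + 2*exp(1) + 2*exp(2)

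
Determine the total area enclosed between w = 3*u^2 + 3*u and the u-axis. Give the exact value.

1/2

The curve meets the u-axis where 3*u^2 + 3*u = 0, i.e. 3*u*(u + 1) = 0, at u = -1, 0.
On [-1, 0] the curve lies below the axis; ∫[-1,0] (3*u^2 + 3*u) du = -1/2, giving area 1/2.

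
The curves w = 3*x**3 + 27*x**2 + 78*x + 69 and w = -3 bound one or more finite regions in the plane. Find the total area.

3/2

Set the curves equal: 3*x**3 + 27*x**2 + 78*x + 69 = -3, so 3*x**3 + 27*x**2 + 78*x + 72 = 0, which factors as 3*(x + 2)*(x + 3)*(x + 4) = 0. The curves meet at x = -4, -3, -2.
On [-4, -3], w = 3*x**3 + 27*x**2 + 78*x + 69 is on top; that piece has area ∫[-4,-3] (3*x**3 + 27*x**2 + 78*x + 72) dx = 3/4.
On [-3, -2], w = -3 is on top; that piece has area ∫[-3,-2] (-(3*x**3 + 27*x**2 + 78*x + 72)) dx = 3/4.
Total enclosed area = 3/4 + 3/4 = 3/2.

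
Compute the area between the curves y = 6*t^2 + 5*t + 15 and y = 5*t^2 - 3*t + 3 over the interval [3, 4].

On [3, 4], (6*t^2 + 5*t + 15) - (5*t^2 - 3*t + 3) = t^2 + 8*t + 12 is ≥ 0 throughout, so the area is a single integral of |t^2 + 8*t + 12|.
∫[3,4] (t^2 + 8*t + 12) dt = 157/3.

157/3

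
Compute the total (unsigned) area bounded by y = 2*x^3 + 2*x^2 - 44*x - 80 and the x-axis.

The curve meets the x-axis where 2*x^3 + 2*x^2 - 44*x - 80 = 0, i.e. 2*(x - 5)*(x + 2)*(x + 4) = 0, at x = -4, -2, 5.
On [-4, -2] the curve lies above the axis; ∫[-4,-2] (2*x^3 + 2*x^2 - 44*x - 80) dx = 64/3, giving area 64/3.
On [-2, 5] the curve lies below the axis; ∫[-2,5] (2*x^3 + 2*x^2 - 44*x - 80) dx = -3773/6, giving area 3773/6.
Total area = 64/3 + 3773/6 = 3901/6.

3901/6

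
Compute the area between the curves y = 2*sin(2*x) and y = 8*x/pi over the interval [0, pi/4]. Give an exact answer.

On [0, pi/4], (2*sin(2*x)) - (8*x/pi) = -8*x/pi + 2*sin(2*x) is ≥ 0 throughout, so the area is a single integral of |-8*x/pi + 2*sin(2*x)|.
∫[0,pi/4] (-8*x/pi + 2*sin(2*x)) dx = 1 - pi/4.

1 - pi/4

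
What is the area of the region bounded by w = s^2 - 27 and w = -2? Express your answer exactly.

500/3

Set the curves equal: s^2 - 27 = -2, so s^2 - 25 = 0, which factors as (s - 5)*(s + 5) = 0. The curves meet at s = -5, 5.
On [-5, 5], w = -2 is on top; that piece has area ∫[-5,5] (-(s^2 - 25)) ds = 500/3.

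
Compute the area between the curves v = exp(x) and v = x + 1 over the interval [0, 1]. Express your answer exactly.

On [0, 1], (exp(x)) - (x + 1) = -x + exp(x) - 1 is ≥ 0 throughout, so the area is a single integral of |-x + exp(x) - 1|.
∫[0,1] (-x + exp(x) - 1) dx = -5/2 + exp(1).

-5/2 + exp(1)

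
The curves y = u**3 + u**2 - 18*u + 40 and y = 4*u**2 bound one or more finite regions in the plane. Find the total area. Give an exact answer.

Set the curves equal: u**3 + u**2 - 18*u + 40 = 4*u**2, so u**3 - 3*u**2 - 18*u + 40 = 0, which factors as (u - 5)*(u - 2)*(u + 4) = 0. The curves meet at u = -4, 2, 5.
On [-4, 2], y = u**3 + u**2 - 18*u + 40 is on top; that piece has area ∫[-4,2] (u**3 - 3*u**2 - 18*u + 40) du = 216.
On [2, 5], y = 4*u**2 is on top; that piece has area ∫[2,5] (-(u**3 - 3*u**2 - 18*u + 40)) du = 135/4.
Total enclosed area = 216 + 135/4 = 999/4.

999/4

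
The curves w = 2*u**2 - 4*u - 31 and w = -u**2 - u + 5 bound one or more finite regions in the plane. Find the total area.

343/2

Set the curves equal: 2*u**2 - 4*u - 31 = -u**2 - u + 5, so 3*u**2 - 3*u - 36 = 0, which factors as 3*(u - 4)*(u + 3) = 0. The curves meet at u = -3, 4.
On [-3, 4], w = -u**2 - u + 5 is on top; that piece has area ∫[-3,4] (-(3*u**2 - 3*u - 36)) du = 343/2.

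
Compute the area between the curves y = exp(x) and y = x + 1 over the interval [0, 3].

On [0, 3], (exp(x)) - (x + 1) = -x + exp(x) - 1 is ≥ 0 throughout, so the area is a single integral of |-x + exp(x) - 1|.
∫[0,3] (-x + exp(x) - 1) dx = -17/2 + exp(3).

-17/2 + exp(3)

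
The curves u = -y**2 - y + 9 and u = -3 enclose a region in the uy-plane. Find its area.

Both boundary curves give u as a function of y, so integrate with respect to y. Setting them equal: -y**2 - y + 12 = 0, i.e. -(y - 3)*(y + 4) = 0, so they meet at y = -4, 3.
For y in [-4, 3], u = -y**2 - y + 9 is on the right; area = ∫[-4,3] (-y**2 - y + 12) dy = 343/6.

343/6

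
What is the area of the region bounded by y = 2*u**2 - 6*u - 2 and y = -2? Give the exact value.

9

Set the curves equal: 2*u**2 - 6*u - 2 = -2, so 2*u**2 - 6*u = 0, which factors as 2*u*(u - 3) = 0. The curves meet at u = 0, 3.
On [0, 3], y = -2 is on top; that piece has area ∫[0,3] (-(2*u**2 - 6*u)) du = 9.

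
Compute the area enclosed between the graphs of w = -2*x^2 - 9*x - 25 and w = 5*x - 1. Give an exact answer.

1/3

Set the curves equal: -2*x^2 - 9*x - 25 = 5*x - 1, so -2*x^2 - 14*x - 24 = 0, which factors as -2*(x + 3)*(x + 4) = 0. The curves meet at x = -4, -3.
On [-4, -3], w = -2*x^2 - 9*x - 25 is on top; that piece has area ∫[-4,-3] (-2*x^2 - 14*x - 24) dx = 1/3.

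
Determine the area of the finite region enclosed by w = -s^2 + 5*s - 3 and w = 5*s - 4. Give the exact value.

4/3

Set the curves equal: -s^2 + 5*s - 3 = 5*s - 4, so -s^2 + 1 = 0, which factors as -(s - 1)*(s + 1) = 0. The curves meet at s = -1, 1.
On [-1, 1], w = -s^2 + 5*s - 3 is on top; that piece has area ∫[-1,1] (-s^2 + 1) ds = 4/3.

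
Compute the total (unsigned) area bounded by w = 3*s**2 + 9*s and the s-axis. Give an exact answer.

27/2

The curve meets the s-axis where 3*s**2 + 9*s = 0, i.e. 3*s*(s + 3) = 0, at s = -3, 0.
On [-3, 0] the curve lies below the axis; ∫[-3,0] (3*s**2 + 9*s) ds = -27/2, giving area 27/2.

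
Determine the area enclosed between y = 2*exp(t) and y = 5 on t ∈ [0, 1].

The difference (2*exp(t)) - (5) = 2*exp(t) - 5 changes sign at t = log(5/2) inside [0, 1], so split the integral there.
∫[0,log(5/2)] (2*exp(t) - 5) dt = log(32/3125) + 3; the area of that piece is -3 + log(3125/32).
∫[log(5/2),1] (2*exp(t) - 5) dt = -10 - 5*log(2) + 2*exp(1) + 5*log(5).
Total area = (-3 + log(3125/32)) + (-10 - 5*log(2) + 2*exp(1) + 5*log(5)) = -13 - 10*log(2) + 2*exp(1) + 10*log(5).

-13 - 10*log(2) + 2*exp(1) + 10*log(5)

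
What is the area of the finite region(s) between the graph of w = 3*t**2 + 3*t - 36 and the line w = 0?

343/2

The curve meets the t-axis where 3*t**2 + 3*t - 36 = 0, i.e. 3*(t - 3)*(t + 4) = 0, at t = -4, 3.
On [-4, 3] the curve lies below the axis; ∫[-4,3] (3*t**2 + 3*t - 36) dt = -343/2, giving area 343/2.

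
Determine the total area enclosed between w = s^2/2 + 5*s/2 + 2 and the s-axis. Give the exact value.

The curve meets the s-axis where s^2/2 + 5*s/2 + 2 = 0, i.e. (s + 1)*(s + 4)/2 = 0, at s = -4, -1.
On [-4, -1] the curve lies below the axis; ∫[-4,-1] (s^2/2 + 5*s/2 + 2) ds = -9/4, giving area 9/4.

9/4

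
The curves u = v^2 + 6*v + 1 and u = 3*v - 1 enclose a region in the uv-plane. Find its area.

Both boundary curves give u as a function of v, so integrate with respect to v. Setting them equal: v^2 + 3*v + 2 = 0, i.e. (v + 1)*(v + 2) = 0, so they meet at v = -2, -1.
For v in [-2, -1], u = v^2 + 6*v + 1 is on the left; area = ∫[-2,-1] (-(v^2 + 3*v + 2)) dv = 1/6.

1/6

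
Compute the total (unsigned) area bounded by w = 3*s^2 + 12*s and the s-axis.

32

The curve meets the s-axis where 3*s^2 + 12*s = 0, i.e. 3*s*(s + 4) = 0, at s = -4, 0.
On [-4, 0] the curve lies below the axis; ∫[-4,0] (3*s^2 + 12*s) ds = -32, giving area 32.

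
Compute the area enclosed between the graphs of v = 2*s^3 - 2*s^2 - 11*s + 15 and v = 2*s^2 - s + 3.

253/6

Set the curves equal: 2*s^3 - 2*s^2 - 11*s + 15 = 2*s^2 - s + 3, so 2*s^3 - 4*s^2 - 10*s + 12 = 0, which factors as 2*(s - 3)*(s - 1)*(s + 2) = 0. The curves meet at s = -2, 1, 3.
On [-2, 1], v = 2*s^3 - 2*s^2 - 11*s + 15 is on top; that piece has area ∫[-2,1] (2*s^3 - 4*s^2 - 10*s + 12) ds = 63/2.
On [1, 3], v = 2*s^2 - s + 3 is on top; that piece has area ∫[1,3] (-(2*s^3 - 4*s^2 - 10*s + 12)) ds = 32/3.
Total enclosed area = 63/2 + 32/3 = 253/6.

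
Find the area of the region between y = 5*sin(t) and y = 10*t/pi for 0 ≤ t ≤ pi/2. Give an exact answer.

On [0, pi/2], (5*sin(t)) - (10*t/pi) = -10*t/pi + 5*sin(t) is ≥ 0 throughout, so the area is a single integral of |-10*t/pi + 5*sin(t)|.
∫[0,pi/2] (-10*t/pi + 5*sin(t)) dt = 5 - 5*pi/4.

5 - 5*pi/4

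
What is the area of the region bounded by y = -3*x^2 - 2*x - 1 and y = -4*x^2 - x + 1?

9/2

Set the curves equal: -3*x^2 - 2*x - 1 = -4*x^2 - x + 1, so x^2 - x - 2 = 0, which factors as (x - 2)*(x + 1) = 0. The curves meet at x = -1, 2.
On [-1, 2], y = -4*x^2 - x + 1 is on top; that piece has area ∫[-1,2] (-(x^2 - x - 2)) dx = 9/2.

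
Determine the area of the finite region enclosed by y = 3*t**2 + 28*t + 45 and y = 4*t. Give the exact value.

Set the curves equal: 3*t**2 + 28*t + 45 = 4*t, so 3*t**2 + 24*t + 45 = 0, which factors as 3*(t + 3)*(t + 5) = 0. The curves meet at t = -5, -3.
On [-5, -3], y = 4*t is on top; that piece has area ∫[-5,-3] (-(3*t**2 + 24*t + 45)) dt = 4.

4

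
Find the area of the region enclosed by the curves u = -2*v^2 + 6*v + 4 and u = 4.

Both boundary curves give u as a function of v, so integrate with respect to v. Setting them equal: -2*v^2 + 6*v = 0, i.e. -2*v*(v - 3) = 0, so they meet at v = 0, 3.
For v in [0, 3], u = -2*v^2 + 6*v + 4 is on the right; area = ∫[0,3] (-2*v^2 + 6*v) dv = 9.

9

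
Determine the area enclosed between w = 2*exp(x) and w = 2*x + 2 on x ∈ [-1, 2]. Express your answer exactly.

On [-1, 2], (2*exp(x)) - (2*x + 2) = -2*x + 2*exp(x) - 2 is ≥ 0 throughout, so the area is a single integral of |-2*x + 2*exp(x) - 2|.
∫[-1,2] (-2*x + 2*exp(x) - 2) dx = -9 - 2*exp(-1) + 2*exp(2).

-9 - 2*exp(-1) + 2*exp(2)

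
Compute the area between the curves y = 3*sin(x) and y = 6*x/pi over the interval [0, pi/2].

3 - 3*pi/4

On [0, pi/2], (3*sin(x)) - (6*x/pi) = -6*x/pi + 3*sin(x) is ≥ 0 throughout, so the area is a single integral of |-6*x/pi + 3*sin(x)|.
∫[0,pi/2] (-6*x/pi + 3*sin(x)) dx = 3 - 3*pi/4.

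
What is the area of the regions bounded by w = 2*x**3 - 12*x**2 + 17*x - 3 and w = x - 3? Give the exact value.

Set the curves equal: 2*x**3 - 12*x**2 + 17*x - 3 = x - 3, so 2*x**3 - 12*x**2 + 16*x = 0, which factors as 2*x*(x - 4)*(x - 2) = 0. The curves meet at x = 0, 2, 4.
On [0, 2], w = 2*x**3 - 12*x**2 + 17*x - 3 is on top; that piece has area ∫[0,2] (2*x**3 - 12*x**2 + 16*x) dx = 8.
On [2, 4], w = x - 3 is on top; that piece has area ∫[2,4] (-(2*x**3 - 12*x**2 + 16*x)) dx = 8.
Total enclosed area = 8 + 8 = 16.

16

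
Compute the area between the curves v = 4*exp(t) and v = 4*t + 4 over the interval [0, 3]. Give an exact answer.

On [0, 3], (4*exp(t)) - (4*t + 4) = -4*t + 4*exp(t) - 4 is ≥ 0 throughout, so the area is a single integral of |-4*t + 4*exp(t) - 4|.
∫[0,3] (-4*t + 4*exp(t) - 4) dt = -34 + 4*exp(3).

-34 + 4*exp(3)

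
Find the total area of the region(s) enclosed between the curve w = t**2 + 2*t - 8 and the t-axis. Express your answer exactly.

36

The curve meets the t-axis where t**2 + 2*t - 8 = 0, i.e. (t - 2)*(t + 4) = 0, at t = -4, 2.
On [-4, 2] the curve lies below the axis; ∫[-4,2] (t**2 + 2*t - 8) dt = -36, giving area 36.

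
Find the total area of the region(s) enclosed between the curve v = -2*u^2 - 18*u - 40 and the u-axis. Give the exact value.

1/3

The curve meets the u-axis where -2*u^2 - 18*u - 40 = 0, i.e. -2*(u + 4)*(u + 5) = 0, at u = -5, -4.
On [-5, -4] the curve lies above the axis; ∫[-5,-4] (-2*u^2 - 18*u - 40) du = 1/3, giving area 1/3.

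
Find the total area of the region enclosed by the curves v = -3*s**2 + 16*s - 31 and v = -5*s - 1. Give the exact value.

27/2

Set the curves equal: -3*s**2 + 16*s - 31 = -5*s - 1, so -3*s**2 + 21*s - 30 = 0, which factors as -3*(s - 5)*(s - 2) = 0. The curves meet at s = 2, 5.
On [2, 5], v = -3*s**2 + 16*s - 31 is on top; that piece has area ∫[2,5] (-3*s**2 + 21*s - 30) ds = 27/2.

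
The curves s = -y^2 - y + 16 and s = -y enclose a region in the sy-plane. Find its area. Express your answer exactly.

256/3

Both boundary curves give s as a function of y, so integrate with respect to y. Setting them equal: -y^2 + 16 = 0, i.e. -(y - 4)*(y + 4) = 0, so they meet at y = -4, 4.
For y in [-4, 4], s = -y^2 - y + 16 is on the right; area = ∫[-4,4] (-y^2 + 16) dy = 256/3.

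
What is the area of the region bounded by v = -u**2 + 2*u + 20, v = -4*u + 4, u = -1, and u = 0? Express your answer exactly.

38/3

On [-1, 0], (-u**2 + 2*u + 20) - (-4*u + 4) = -u**2 + 6*u + 16 is ≥ 0 throughout, so the area is a single integral of |-u**2 + 6*u + 16|.
∫[-1,0] (-u**2 + 6*u + 16) du = 38/3.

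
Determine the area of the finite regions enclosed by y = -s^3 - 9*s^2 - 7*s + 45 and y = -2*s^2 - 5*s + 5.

1741/12

Set the curves equal: -s^3 - 9*s^2 - 7*s + 45 = -2*s^2 - 5*s + 5, so -s^3 - 7*s^2 - 2*s + 40 = 0, which factors as -(s - 2)*(s + 4)*(s + 5) = 0. The curves meet at s = -5, -4, 2.
On [-5, -4], y = -2*s^2 - 5*s + 5 is on top; that piece has area ∫[-5,-4] (-(-s^3 - 7*s^2 - 2*s + 40)) ds = 13/12.
On [-4, 2], y = -s^3 - 9*s^2 - 7*s + 45 is on top; that piece has area ∫[-4,2] (-s^3 - 7*s^2 - 2*s + 40) ds = 144.
Total enclosed area = 13/12 + 144 = 1741/12.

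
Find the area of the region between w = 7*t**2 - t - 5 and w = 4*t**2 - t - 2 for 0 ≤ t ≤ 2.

The difference (7*t**2 - t - 5) - (4*t**2 - t - 2) = 3*t**2 - 3 changes sign at t = 1 inside [0, 2], so split the integral there.
∫[0,1] (3*t**2 - 3) dt = -2; the area of that piece is 2.
∫[1,2] (3*t**2 - 3) dt = 4.
Total area = 2 + 4 = 6.

6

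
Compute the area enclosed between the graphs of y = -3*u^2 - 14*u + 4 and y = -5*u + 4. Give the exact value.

Set the curves equal: -3*u^2 - 14*u + 4 = -5*u + 4, so -3*u^2 - 9*u = 0, which factors as -3*u*(u + 3) = 0. The curves meet at u = -3, 0.
On [-3, 0], y = -3*u^2 - 14*u + 4 is on top; that piece has area ∫[-3,0] (-3*u^2 - 9*u) du = 27/2.

27/2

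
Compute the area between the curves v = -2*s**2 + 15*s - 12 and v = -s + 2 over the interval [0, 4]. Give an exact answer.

The difference (-2*s**2 + 15*s - 12) - (-s + 2) = -2*s**2 + 16*s - 14 changes sign at s = 1 inside [0, 4], so split the integral there.
∫[0,1] (-2*s**2 + 16*s - 14) ds = -20/3; the area of that piece is 20/3.
∫[1,4] (-2*s**2 + 16*s - 14) ds = 36.
Total area = 20/3 + 36 = 128/3.

128/3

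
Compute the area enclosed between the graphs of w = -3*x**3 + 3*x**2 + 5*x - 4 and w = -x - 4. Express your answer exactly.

Set the curves equal: -3*x**3 + 3*x**2 + 5*x - 4 = -x - 4, so -3*x**3 + 3*x**2 + 6*x = 0, which factors as -3*x*(x - 2)*(x + 1) = 0. The curves meet at x = -1, 0, 2.
On [-1, 0], w = -x - 4 is on top; that piece has area ∫[-1,0] (-(-3*x**3 + 3*x**2 + 6*x)) dx = 5/4.
On [0, 2], w = -3*x**3 + 3*x**2 + 5*x - 4 is on top; that piece has area ∫[0,2] (-3*x**3 + 3*x**2 + 6*x) dx = 8.
Total enclosed area = 5/4 + 8 = 37/4.

37/4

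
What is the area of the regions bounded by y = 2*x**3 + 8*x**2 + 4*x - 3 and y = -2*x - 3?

Set the curves equal: 2*x**3 + 8*x**2 + 4*x - 3 = -2*x - 3, so 2*x**3 + 8*x**2 + 6*x = 0, which factors as 2*x*(x + 1)*(x + 3) = 0. The curves meet at x = -3, -1, 0.
On [-3, -1], y = 2*x**3 + 8*x**2 + 4*x - 3 is on top; that piece has area ∫[-3,-1] (2*x**3 + 8*x**2 + 6*x) dx = 16/3.
On [-1, 0], y = -2*x - 3 is on top; that piece has area ∫[-1,0] (-(2*x**3 + 8*x**2 + 6*x)) dx = 5/6.
Total enclosed area = 16/3 + 5/6 = 37/6.

37/6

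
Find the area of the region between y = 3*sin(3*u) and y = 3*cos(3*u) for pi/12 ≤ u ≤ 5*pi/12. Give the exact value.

On [pi/12, 5*pi/12], (3*sin(3*u)) - (3*cos(3*u)) = 3*sin(3*u) - 3*cos(3*u) is ≥ 0 throughout, so the area is a single integral of |3*sin(3*u) - 3*cos(3*u)|.
∫[pi/12,5*pi/12] (3*sin(3*u) - 3*cos(3*u)) du = 2*sqrt(2).

2*sqrt(2)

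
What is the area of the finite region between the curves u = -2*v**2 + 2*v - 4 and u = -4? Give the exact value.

Both boundary curves give u as a function of v, so integrate with respect to v. Setting them equal: -2*v**2 + 2*v = 0, i.e. -2*v*(v - 1) = 0, so they meet at v = 0, 1.
For v in [0, 1], u = -2*v**2 + 2*v - 4 is on the right; area = ∫[0,1] (-2*v**2 + 2*v) dv = 1/3.

1/3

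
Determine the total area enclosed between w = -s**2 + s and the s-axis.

1/6

The curve meets the s-axis where -s**2 + s = 0, i.e. -s*(s - 1) = 0, at s = 0, 1.
On [0, 1] the curve lies above the axis; ∫[0,1] (-s**2 + s) ds = 1/6, giving area 1/6.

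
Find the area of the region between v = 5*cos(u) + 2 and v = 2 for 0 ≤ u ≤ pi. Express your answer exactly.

The difference (5*cos(u) + 2) - (2) = 5*cos(u) changes sign at u = pi/2 inside [0, pi], so split the integral there.
∫[0,pi/2] (5*cos(u)) du = 5.
∫[pi/2,pi] (5*cos(u)) du = -5; the area of that piece is 5.
Total area = 5 + 5 = 10.

10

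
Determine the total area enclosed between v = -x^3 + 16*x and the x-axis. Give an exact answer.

128

The curve meets the x-axis where -x^3 + 16*x = 0, i.e. -x*(x - 4)*(x + 4) = 0, at x = -4, 0, 4.
On [-4, 0] the curve lies below the axis; ∫[-4,0] (-x^3 + 16*x) dx = -64, giving area 64.
On [0, 4] the curve lies above the axis; ∫[0,4] (-x^3 + 16*x) dx = 64, giving area 64.
Total area = 64 + 64 = 128.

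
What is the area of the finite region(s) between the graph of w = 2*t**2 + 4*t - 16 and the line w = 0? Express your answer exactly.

The curve meets the t-axis where 2*t**2 + 4*t - 16 = 0, i.e. 2*(t - 2)*(t + 4) = 0, at t = -4, 2.
On [-4, 2] the curve lies below the axis; ∫[-4,2] (2*t**2 + 4*t - 16) dt = -72, giving area 72.

72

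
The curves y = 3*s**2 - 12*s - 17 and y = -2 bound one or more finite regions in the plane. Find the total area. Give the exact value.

Set the curves equal: 3*s**2 - 12*s - 17 = -2, so 3*s**2 - 12*s - 15 = 0, which factors as 3*(s - 5)*(s + 1) = 0. The curves meet at s = -1, 5.
On [-1, 5], y = -2 is on top; that piece has area ∫[-1,5] (-(3*s**2 - 12*s - 15)) ds = 108.

108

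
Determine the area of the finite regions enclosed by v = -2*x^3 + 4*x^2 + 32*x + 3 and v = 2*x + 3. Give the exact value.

Set the curves equal: -2*x^3 + 4*x^2 + 32*x + 3 = 2*x + 3, so -2*x^3 + 4*x^2 + 30*x = 0, which factors as -2*x*(x - 5)*(x + 3) = 0. The curves meet at x = -3, 0, 5.
On [-3, 0], v = 2*x + 3 is on top; that piece has area ∫[-3,0] (-(-2*x^3 + 4*x^2 + 30*x)) dx = 117/2.
On [0, 5], v = -2*x^3 + 4*x^2 + 32*x + 3 is on top; that piece has area ∫[0,5] (-2*x^3 + 4*x^2 + 30*x) dx = 1375/6.
Total enclosed area = 117/2 + 1375/6 = 863/3.

863/3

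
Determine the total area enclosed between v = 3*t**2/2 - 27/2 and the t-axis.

The curve meets the t-axis where 3*t**2/2 - 27/2 = 0, i.e. 3*(t - 3)*(t + 3)/2 = 0, at t = -3, 3.
On [-3, 3] the curve lies below the axis; ∫[-3,3] (3*t**2/2 - 27/2) dt = -54, giving area 54.

54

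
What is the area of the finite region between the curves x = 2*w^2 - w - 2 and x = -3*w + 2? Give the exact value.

Both boundary curves give x as a function of w, so integrate with respect to w. Setting them equal: 2*w^2 + 2*w - 4 = 0, i.e. 2*(w - 1)*(w + 2) = 0, so they meet at w = -2, 1.
For w in [-2, 1], x = 2*w^2 - w - 2 is on the left; area = ∫[-2,1] (-(2*w^2 + 2*w - 4)) dw = 9.

9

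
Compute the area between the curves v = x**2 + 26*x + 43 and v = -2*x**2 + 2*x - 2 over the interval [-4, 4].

The difference (x**2 + 26*x + 43) - (-2*x**2 + 2*x - 2) = 3*x**2 + 24*x + 45 changes sign at x = -3 inside [-4, 4], so split the integral there.
∫[-4,-3] (3*x**2 + 24*x + 45) dx = -2; the area of that piece is 2.
∫[-3,4] (3*x**2 + 24*x + 45) dx = 490.
Total area = 2 + 490 = 492.

492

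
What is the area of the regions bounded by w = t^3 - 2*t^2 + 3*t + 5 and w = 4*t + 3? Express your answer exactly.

Set the curves equal: t^3 - 2*t^2 + 3*t + 5 = 4*t + 3, so t^3 - 2*t^2 - t + 2 = 0, which factors as (t - 2)*(t - 1)*(t + 1) = 0. The curves meet at t = -1, 1, 2.
On [-1, 1], w = t^3 - 2*t^2 + 3*t + 5 is on top; that piece has area ∫[-1,1] (t^3 - 2*t^2 - t + 2) dt = 8/3.
On [1, 2], w = 4*t + 3 is on top; that piece has area ∫[1,2] (-(t^3 - 2*t^2 - t + 2)) dt = 5/12.
Total enclosed area = 8/3 + 5/12 = 37/12.

37/12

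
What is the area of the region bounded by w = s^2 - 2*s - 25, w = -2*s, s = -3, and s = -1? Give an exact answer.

124/3

On [-3, -1], (s^2 - 2*s - 25) - (-2*s) = s^2 - 25 is ≤ 0 throughout, so the area is a single integral of |s^2 - 25|.
∫[-3,-1] (s^2 - 25) ds = -124/3; the area of that piece is 124/3.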